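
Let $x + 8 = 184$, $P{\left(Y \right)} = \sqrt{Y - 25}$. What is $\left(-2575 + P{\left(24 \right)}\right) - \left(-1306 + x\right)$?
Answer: $-1445 + i \approx -1445.0 + 1.0 i$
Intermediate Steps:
$P{\left(Y \right)} = \sqrt{-25 + Y}$
$x = 176$ ($x = -8 + 184 = 176$)
$\left(-2575 + P{\left(24 \right)}\right) - \left(-1306 + x\right) = \left(-2575 + \sqrt{-25 + 24}\right) + \left(1306 - 176\right) = \left(-2575 + \sqrt{-1}\right) + \left(1306 - 176\right) = \left(-2575 + i\right) + 1130 = -1445 + i$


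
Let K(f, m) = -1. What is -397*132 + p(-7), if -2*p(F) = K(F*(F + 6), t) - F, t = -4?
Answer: -52407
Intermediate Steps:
p(F) = ½ + F/2 (p(F) = -(-1 - F)/2 = ½ + F/2)
-397*132 + p(-7) = -397*132 + (½ + (½)*(-7)) = -52404 + (½ - 7/2) = -52404 - 3 = -52407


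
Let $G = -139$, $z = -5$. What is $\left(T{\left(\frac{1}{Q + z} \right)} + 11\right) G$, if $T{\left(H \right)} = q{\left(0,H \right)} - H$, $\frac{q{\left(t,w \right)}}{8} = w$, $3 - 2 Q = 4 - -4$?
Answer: $- \frac{20989}{15} \approx -1399.3$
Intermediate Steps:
$Q = - \frac{5}{2}$ ($Q = \frac{3}{2} - \frac{4 - -4}{2} = \frac{3}{2} - \frac{4 + 4}{2} = \frac{3}{2} - 4 = - \frac{5}{2} \approx -2.5$)
$q{\left(t,w \right)} = 8 w$
$T{\left(H \right)} = 7 H$ ($T{\left(H \right)} = 8 H - H = 7 H$)
$\left(T{\left(\frac{1}{Q + z} \right)} + 11\right) G = \left(\frac{7}{- \frac{5}{2} - 5} + 11\right) \left(-139\right) = \left(\frac{7}{- \frac{15}{2}} + 11\right) \left(-139\right) = \left(7 \left(- \frac{2}{15}\right) + 11\right) \left(-139\right) = \left(- \frac{14}{15} + 11\right) \left(-139\right) = \frac{151}{15} \left(-139\right) = - \frac{20989}{15}$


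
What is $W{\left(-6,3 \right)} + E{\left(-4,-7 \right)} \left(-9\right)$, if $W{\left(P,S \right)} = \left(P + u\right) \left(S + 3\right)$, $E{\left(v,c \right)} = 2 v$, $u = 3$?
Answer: $54$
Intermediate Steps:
$W{\left(P,S \right)} = \left(3 + P\right) \left(3 + S\right)$ ($W{\left(P,S \right)} = \left(P + 3\right) \left(S + 3\right) = \left(3 + P\right) \left(3 + S\right)$)
$W{\left(-6,3 \right)} + E{\left(-4,-7 \right)} \left(-9\right) = \left(9 + 3 \left(-6\right) + 3 \cdot 3 - 18\right) + 2 \left(-4\right) \left(-9\right) = \left(9 - 18 + 9 - 18\right) - -72 = -18 + 72 = 54$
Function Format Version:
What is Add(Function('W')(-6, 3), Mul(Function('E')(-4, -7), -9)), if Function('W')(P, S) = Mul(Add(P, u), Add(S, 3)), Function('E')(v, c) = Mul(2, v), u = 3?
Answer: 54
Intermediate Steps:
Function('W')(P, S) = Mul(Add(3, P), Add(3, S)) (Function('W')(P, S) = Mul(Add(P, 3), Add(S, 3)) = Mul(Add(3, P), Add(3, S)))
Add(Function('W')(-6, 3), Mul(Function('E')(-4, -7), -9)) = Add(Add(9, Mul(3, -6), Mul(3, 3), Mul(-6, 3)), Mul(Mul(2, -4), -9)) = Add(Add(9, -18, 9, -18), Mul(-8, -9)) = Add(-18, 72) = 54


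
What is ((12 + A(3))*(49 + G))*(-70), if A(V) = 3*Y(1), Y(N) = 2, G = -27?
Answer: -27720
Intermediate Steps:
A(V) = 6 (A(V) = 3*2 = 6)
((12 + A(3))*(49 + G))*(-70) = ((12 + 6)*(49 - 27))*(-70) = (18*22)*(-70) = 396*(-70) = -27720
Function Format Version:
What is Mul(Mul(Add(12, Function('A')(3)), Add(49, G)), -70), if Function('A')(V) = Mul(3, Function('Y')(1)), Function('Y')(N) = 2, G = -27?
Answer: -27720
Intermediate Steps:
Function('A')(V) = 6 (Function('A')(V) = Mul(3, 2) = 6)
Mul(Mul(Add(12, Function('A')(3)), Add(49, G)), -70) = Mul(Mul(Add(12, 6), Add(49, -27)), -70) = Mul(Mul(18, 22), -70) = Mul(396, -70) = -27720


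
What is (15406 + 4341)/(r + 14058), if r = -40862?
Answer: -19747/26804 ≈ -0.73672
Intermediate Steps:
(15406 + 4341)/(r + 14058) = (15406 + 4341)/(-40862 + 14058) = 19747/(-26804) = 19747*(-1/26804) = -19747/26804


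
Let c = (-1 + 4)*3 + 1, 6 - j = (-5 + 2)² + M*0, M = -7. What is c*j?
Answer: -30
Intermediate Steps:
j = -3 (j = 6 - ((-5 + 2)² - 7*0) = 6 - ((-3)² + 0) = 6 - (9 + 0) = 6 - 1*9 = 6 - 9 = -3)
c = 10 (c = 3*3 + 1 = 9 + 1 = 10)
c*j = 10*(-3) = -30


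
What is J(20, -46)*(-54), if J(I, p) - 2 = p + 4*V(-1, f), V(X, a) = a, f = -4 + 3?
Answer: 2592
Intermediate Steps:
f = -1
J(I, p) = -2 + p (J(I, p) = 2 + (p + 4*(-1)) = 2 + (p - 4) = 2 + (-4 + p) = -2 + p)
J(20, -46)*(-54) = (-2 - 46)*(-54) = -48*(-54) = 2592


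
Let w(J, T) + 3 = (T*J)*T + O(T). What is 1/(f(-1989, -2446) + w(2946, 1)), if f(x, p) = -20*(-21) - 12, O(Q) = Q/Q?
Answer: 1/3352 ≈ 0.00029833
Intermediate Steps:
O(Q) = 1
w(J, T) = -2 + J*T**2 (w(J, T) = -3 + ((T*J)*T + 1) = -3 + ((J*T)*T + 1) = -3 + (J*T**2 + 1) = -3 + (1 + J*T**2) = -2 + J*T**2)
f(x, p) = 408 (f(x, p) = 420 - 12 = 408)
1/(f(-1989, -2446) + w(2946, 1)) = 1/(408 + (-2 + 2946*1**2)) = 1/(408 + (-2 + 2946*1)) = 1/(408 + (-2 + 2946)) = 1/(408 + 2944) = 1/3352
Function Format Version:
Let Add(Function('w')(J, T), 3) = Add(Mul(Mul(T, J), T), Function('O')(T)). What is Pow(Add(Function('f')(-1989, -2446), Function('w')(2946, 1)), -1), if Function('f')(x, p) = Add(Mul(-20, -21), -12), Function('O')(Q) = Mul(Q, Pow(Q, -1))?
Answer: Rational(1, 3352) ≈ 0.00029833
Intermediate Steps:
Function('O')(Q) = 1
Function('w')(J, T) = Add(-2, Mul(J, Pow(T, 2))) (Function('w')(J, T) = Add(-3, Add(Mul(Mul(T, J), T), 1)) = Add(-3, Add(Mul(Mul(J, T), T), 1)) = Add(-3, Add(Mul(J, Pow(T, 2)), 1)) = Add(-3, Add(1, Mul(J, Pow(T, 2)))) = Add(-2, Mul(J, Pow(T, 2))))
Function('f')(x, p) = 408 (Function('f')(x, p) = Add(420, -12) = 408)
Pow(Add(Function('f')(-1989, -2446), Function('w')(2946, 1)), -1) = Pow(Add(408, Add(-2, Mul(2946, Pow(1, 2)))), -1) = Pow(Add(408, Add(-2, Mul(2946, 1))), -1) = Pow(Add(408, Add(-2, 2946)), -1) = Pow(Add(408, 2944), -1) = Pow(3352, -1) = Rational(1, 3352)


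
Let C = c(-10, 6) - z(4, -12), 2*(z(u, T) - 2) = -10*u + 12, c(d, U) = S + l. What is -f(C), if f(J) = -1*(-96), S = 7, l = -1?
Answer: -96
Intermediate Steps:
c(d, U) = 6 (c(d, U) = 7 - 1 = 6)
z(u, T) = 8 - 5*u (z(u, T) = 2 + (-10*u + 12)/2 = 2 + (12 - 10*u)/2 = 2 + (6 - 5*u) = 8 - 5*u)
C = 18 (C = 6 - (8 - 5*4) = 6 - (8 - 20) = 6 - 1*(-12) = 6 + 12 = 18)
f(J) = 96
-f(C) = -1*96 = -96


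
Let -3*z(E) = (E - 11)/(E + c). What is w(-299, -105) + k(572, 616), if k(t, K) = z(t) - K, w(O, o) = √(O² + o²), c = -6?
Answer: -348843/566 + √100426 ≈ -299.43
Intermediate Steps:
z(E) = -(-11 + E)/(3*(-6 + E)) (z(E) = -(E - 11)/(3*(E - 6)) = -(-11 + E)/(3*(-6 + E)))
k(t, K) = -K + (11 - t)/(3*(-6 + t)) (k(t, K) = (11 - t)/(3*(-6 + t)) - K = -K + (11 - t)/(3*(-6 + t)))
w(-299, -105) + k(572, 616) = √((-299)² + (-105)²) + (11 - 1*572 - 3*616*(-6 + 572))/(3*(-6 + 572)) = √(89401 + 11025) + (⅓)*(11 - 572 - 3*616*566)/566 = √100426 + (⅓)*(1/566)*(11 - 572 - 1045968) = √100426 + (⅓)*(1/566)*(-1046529) = √100426 - 348843/566 = -348843/566 + √100426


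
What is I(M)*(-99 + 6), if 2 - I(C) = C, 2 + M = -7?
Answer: -1023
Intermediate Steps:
M = -9 (M = -2 - 7 = -9)
I(C) = 2 - C
I(M)*(-99 + 6) = (2 - 1*(-9))*(-99 + 6) = (2 + 9)*(-93) = 11*(-93) = -1023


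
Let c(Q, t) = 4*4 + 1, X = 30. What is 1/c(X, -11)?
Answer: 1/17 ≈ 0.058824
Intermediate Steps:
c(Q, t) = 17 (c(Q, t) = 16 + 1 = 17)
1/c(X, -11) = 1/17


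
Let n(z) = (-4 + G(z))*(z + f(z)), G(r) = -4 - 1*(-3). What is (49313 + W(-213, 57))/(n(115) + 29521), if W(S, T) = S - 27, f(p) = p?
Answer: 49073/28371 ≈ 1.7297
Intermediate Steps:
G(r) = -1 (G(r) = -4 + 3 = -1)
W(S, T) = -27 + S
n(z) = -10*z (n(z) = (-4 - 1)*(z + z) = -10*z)
(49313 + W(-213, 57))/(n(115) + 29521) = (49313 + (-27 - 213))/(-10*115 + 29521) = (49313 - 240)/(-1150 + 29521) = 49073/28371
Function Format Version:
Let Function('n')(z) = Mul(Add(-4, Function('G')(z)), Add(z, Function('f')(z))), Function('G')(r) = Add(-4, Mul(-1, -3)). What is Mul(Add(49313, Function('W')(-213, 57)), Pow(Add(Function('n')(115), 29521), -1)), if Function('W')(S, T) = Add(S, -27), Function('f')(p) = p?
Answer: Rational(49073, 28371) ≈ 1.7297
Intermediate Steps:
Function('G')(r) = -1 (Function('G')(r) = Add(-4, 3) = -1)
Function('W')(S, T) = Add(-27, S)
Function('n')(z) = Mul(-10, z) (Function('n')(z) = Mul(Add(-4, -1), Add(z, z)) = Mul(-5, Mul(2, z)) = Mul(-10, z))
Mul(Add(49313, Function('W')(-213, 57)), Pow(Add(Function('n')(115), 29521), -1)) = Mul(Add(49313, Add(-27, -213)), Pow(Add(Mul(-10, 115), 29521), -1)) = Mul(Add(49313, -240), Pow(Add(-1150, 29521), -1)) = Mul(49073, Pow(28371, -1)) = Mul(49073, Rational(1, 28371)) = Rational(49073, 28371)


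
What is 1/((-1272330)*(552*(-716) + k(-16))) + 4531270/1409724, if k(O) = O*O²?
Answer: 63950945602535959/19895787017444160 ≈ 3.2143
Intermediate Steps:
k(O) = O³
1/((-1272330)*(552*(-716) + k(-16))) + 4531270/1409724 = 1/((-1272330)*(552*(-716) + (-16)³)) + 4531270/1409724 = -1/(1272330*(-395232 - 4096)) + 4531270*(1/1409724) = -1/1272330/(-399328) + 2265635/704862 = -1/1272330*(-1/399328) + 2265635/704862 = 1/508076994240 + 2265635/704862 = 63950945602535959/19895787017444160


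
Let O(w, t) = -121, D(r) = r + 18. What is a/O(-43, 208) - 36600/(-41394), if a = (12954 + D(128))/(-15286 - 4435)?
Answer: 14646447000/16462676659 ≈ 0.88968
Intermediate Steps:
D(r) = 18 + r
a = -13100/19721 (a = (12954 + (18 + 128))/(-15286 - 4435) = (12954 + 146)/(-19721) = 13100*(-1/19721) = -13100/19721 ≈ -0.66427)
a/O(-43, 208) - 36600/(-41394) = -13100/19721/(-121) - 36600/(-41394) = -13100/19721*(-1/121) - 36600*(-1/41394) = 13100/2386241 + 6100/6899 = 14646447000/16462676659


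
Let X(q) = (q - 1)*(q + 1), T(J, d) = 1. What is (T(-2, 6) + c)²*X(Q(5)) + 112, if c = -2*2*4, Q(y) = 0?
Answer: -113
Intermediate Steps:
c = -16 (c = -4*4 = -16)
X(q) = (1 + q)*(-1 + q) (X(q) = (-1 + q)*(1 + q) = (1 + q)*(-1 + q))
(T(-2, 6) + c)²*X(Q(5)) + 112 = (1 - 16)²*(-1 + 0²) + 112 = (-15)²*(-1 + 0) + 112 = 225*(-1) + 112 = -225 + 112 = -113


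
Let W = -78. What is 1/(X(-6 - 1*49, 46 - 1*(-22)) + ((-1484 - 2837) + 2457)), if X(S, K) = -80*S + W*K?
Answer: -1/2768 ≈ -0.00036127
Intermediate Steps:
X(S, K) = -80*S - 78*K
1/(X(-6 - 1*49, 46 - 1*(-22)) + ((-1484 - 2837) + 2457)) = 1/((-80*(-6 - 1*49) - 78*(46 - 1*(-22))) + ((-1484 - 2837) + 2457)) = 1/((-80*(-6 - 49) - 78*(46 + 22)) + (-4321 + 2457)) = 1/((-80*(-55) - 78*68) - 1864) = 1/((4400 - 5304) - 1864) = 1/(-904 - 1864) = 1/(-2768) = -1/2768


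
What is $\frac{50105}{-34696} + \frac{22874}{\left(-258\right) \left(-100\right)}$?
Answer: $- \frac{62384087}{111894600} \approx -0.55753$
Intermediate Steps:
$\frac{50105}{-34696} + \frac{22874}{\left(-258\right) \left(-100\right)} = 50105 \left(- \frac{1}{34696}\right) + \frac{22874}{25800} = - \frac{50105}{34696} + 22874 \cdot \frac{1}{25800} = - \frac{50105}{34696} + \frac{11437}{12900} = - \frac{62384087}{111894600}$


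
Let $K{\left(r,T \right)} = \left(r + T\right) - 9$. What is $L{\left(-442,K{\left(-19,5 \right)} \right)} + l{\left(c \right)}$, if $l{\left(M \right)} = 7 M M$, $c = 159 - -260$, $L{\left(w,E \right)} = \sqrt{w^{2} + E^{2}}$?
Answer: $1228927 + \sqrt{195893} \approx 1.2294 \cdot 10^{6}$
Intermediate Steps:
$K{\left(r,T \right)} = -9 + T + r$ ($K{\left(r,T \right)} = \left(T + r\right) - 9 = -9 + T + r$)
$L{\left(w,E \right)} = \sqrt{E^{2} + w^{2}}$
$c = 419$ ($c = 159 + 260 = 419$)
$l{\left(M \right)} = 7 M^{2}$
$L{\left(-442,K{\left(-19,5 \right)} \right)} + l{\left(c \right)} = \sqrt{\left(-9 + 5 - 19\right)^{2} + \left(-442\right)^{2}} + 7 \cdot 419^{2} = \sqrt{\left(-23\right)^{2} + 195364} + 7 \cdot 175561 = \sqrt{529 + 195364} + 1228927 = \sqrt{195893} + 1228927 = 1228927 + \sqrt{195893}$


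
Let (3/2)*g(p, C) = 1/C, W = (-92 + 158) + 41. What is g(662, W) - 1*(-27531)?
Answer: 8837453/321 ≈ 27531.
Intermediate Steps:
W = 107 (W = 66 + 41 = 107)
g(p, C) = 2/(3*C)
g(662, W) - 1*(-27531) = (⅔)/107 - 1*(-27531) = (⅔)*(1/107) + 27531 = 2/321 + 27531 = 8837453/321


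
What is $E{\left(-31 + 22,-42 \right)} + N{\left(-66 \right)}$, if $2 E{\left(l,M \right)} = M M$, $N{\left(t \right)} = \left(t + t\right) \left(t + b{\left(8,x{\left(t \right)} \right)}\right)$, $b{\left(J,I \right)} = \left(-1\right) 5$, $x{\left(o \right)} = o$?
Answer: $10254$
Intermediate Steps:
$b{\left(J,I \right)} = -5$
$N{\left(t \right)} = 2 t \left(-5 + t\right)$ ($N{\left(t \right)} = \left(t + t\right) \left(t - 5\right) = 2 t \left(-5 + t\right)$)
$E{\left(l,M \right)} = \frac{M^{2}}{2}$ ($E{\left(l,M \right)} = \frac{M M}{2} = \frac{M^{2}}{2}$)
$E{\left(-31 + 22,-42 \right)} + N{\left(-66 \right)} = \frac{\left(-42\right)^{2}}{2} + 2 \left(-66\right) \left(-5 - 66\right) = \frac{1}{2} \cdot 1764 + 2 \left(-66\right) \left(-71\right) = 882 + 9372 = 10254$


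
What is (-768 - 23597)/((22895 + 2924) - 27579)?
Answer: 443/32 ≈ 13.844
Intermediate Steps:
(-768 - 23597)/((22895 + 2924) - 27579) = -24365/(25819 - 27579) = -24365/(-1760) = -24365*(-1/1760) = 443/32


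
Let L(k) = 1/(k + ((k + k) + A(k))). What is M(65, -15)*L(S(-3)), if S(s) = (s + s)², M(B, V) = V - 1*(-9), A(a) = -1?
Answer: -6/107 ≈ -0.056075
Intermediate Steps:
M(B, V) = 9 + V (M(B, V) = V + 9 = 9 + V)
S(s) = 4*s² (S(s) = (2*s)² = 4*s²)
L(k) = 1/(-1 + 3*k) (L(k) = 1/(k + ((k + k) - 1)) = 1/(k + (2*k - 1)) = 1/(k + (-1 + 2*k)) = 1/(-1 + 3*k))
M(65, -15)*L(S(-3)) = (9 - 15)/(-1 + 3*(4*(-3)²)) = -6/(-1 + 3*(4*9)) = -6/(-1 + 3*36) = -6/(-1 + 108) = -6/107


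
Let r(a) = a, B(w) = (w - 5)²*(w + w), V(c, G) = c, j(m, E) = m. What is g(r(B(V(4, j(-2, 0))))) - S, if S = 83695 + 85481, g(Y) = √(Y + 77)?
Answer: -169176 + √85 ≈ -1.6917e+5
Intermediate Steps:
B(w) = 2*w*(-5 + w)² (B(w) = (-5 + w)²*(2*w) = 2*w*(-5 + w)²)
g(Y) = √(77 + Y)
S = 169176
g(r(B(V(4, j(-2, 0))))) - S = √(77 + 2*4*(-5 + 4)²) - 1*169176 = √(77 + 2*4*(-1)²) - 169176 = √(77 + 2*4*1) - 169176 = √(77 + 8) - 169176 = √85 - 169176 = -169176 + √85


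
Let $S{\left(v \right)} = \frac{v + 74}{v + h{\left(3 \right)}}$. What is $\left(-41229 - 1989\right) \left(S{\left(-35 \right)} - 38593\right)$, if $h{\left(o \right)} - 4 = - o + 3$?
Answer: $\frac{51706965996}{31} \approx 1.668 \cdot 10^{9}$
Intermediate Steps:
$h{\left(o \right)} = 7 - o$ ($h{\left(o \right)} = 4 - \left(-3 + o\right) = 7 - o$)
$S{\left(v \right)} = \frac{74 + v}{4 + v}$ ($S{\left(v \right)} = \frac{v + 74}{v + \left(7 - 3\right)} = \frac{74 + v}{v + \left(7 - 3\right)} = \frac{74 + v}{v + 4} = \frac{74 + v}{4 + v}$)
$\left(-41229 - 1989\right) \left(S{\left(-35 \right)} - 38593\right) = \left(-41229 - 1989\right) \left(\frac{74 - 35}{4 - 35} - 38593\right) = - 43218 \left(\frac{1}{-31} \cdot 39 - 38593\right) = - 43218 \left(\left(- \frac{1}{31}\right) 39 - 38593\right) = - 43218 \left(- \frac{39}{31} - 38593\right) = \left(-43218\right) \left(- \frac{1196422}{31}\right) = \frac{51706965996}{31}$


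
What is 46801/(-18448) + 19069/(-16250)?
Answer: -556150581/149890000 ≈ -3.7104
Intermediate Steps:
46801/(-18448) + 19069/(-16250) = 46801*(-1/18448) + 19069*(-1/16250) = -46801/18448 - 19069/16250 = -556150581/149890000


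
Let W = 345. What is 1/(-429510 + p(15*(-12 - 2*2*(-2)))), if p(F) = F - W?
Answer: -1/429915 ≈ -2.3260e-6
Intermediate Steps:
p(F) = -345 + F (p(F) = F - 1*345 = F - 345 = -345 + F)
1/(-429510 + p(15*(-12 - 2*2*(-2)))) = 1/(-429510 + (-345 + 15*(-12 - 2*2*(-2)))) = 1/(-429510 + (-345 + 15*(-12 - 4*(-2)))) = 1/(-429510 + (-345 + 15*(-12 + 8))) = 1/(-429510 + (-345 + 15*(-4))) = 1/(-429510 + (-345 - 60)) = 1/(-429510 - 405) = 1/(-429915) = -1/429915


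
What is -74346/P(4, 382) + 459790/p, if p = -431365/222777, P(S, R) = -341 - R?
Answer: -4935018677720/20791793 ≈ -2.3735e+5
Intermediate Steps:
p = -431365/222777 (p = -431365*1/222777 = -431365/222777 ≈ -1.9363)
-74346/P(4, 382) + 459790/p = -74346/(-341 - 1*382) + 459790/(-431365/222777) = -74346/(-341 - 382) + 459790*(-222777/431365) = -74346/(-723) - 20486127366/86273 = -74346*(-1/723) - 20486127366/86273 = 24782/241 - 20486127366/86273 = -4935018677720/20791793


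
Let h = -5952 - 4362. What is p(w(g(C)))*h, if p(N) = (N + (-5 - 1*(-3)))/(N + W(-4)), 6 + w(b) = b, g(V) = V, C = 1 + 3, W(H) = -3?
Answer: -41256/5 ≈ -8251.2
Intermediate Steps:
C = 4
w(b) = -6 + b
h = -10314
p(N) = (-2 + N)/(-3 + N) (p(N) = (N + (-5 - 1*(-3)))/(N - 3) = (N + (-5 + 3))/(-3 + N) = (N - 2)/(-3 + N) = (-2 + N)/(-3 + N))
p(w(g(C)))*h = ((-2 + (-6 + 4))/(-3 + (-6 + 4)))*(-10314) = ((-2 - 2)/(-3 - 2))*(-10314) = (-4/(-5))*(-10314) = -⅕*(-4)*(-10314) = (⅘)*(-10314) = -41256/5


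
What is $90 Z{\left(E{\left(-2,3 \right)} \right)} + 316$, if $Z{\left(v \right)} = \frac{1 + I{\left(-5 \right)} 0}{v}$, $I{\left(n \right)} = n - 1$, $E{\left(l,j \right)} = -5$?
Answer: $298$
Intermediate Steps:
$I{\left(n \right)} = -1 + n$
$Z{\left(v \right)} = \frac{1}{v}$ ($Z{\left(v \right)} = \frac{1 + \left(-1 - 5\right) 0}{v} = \frac{1 - 0}{v} = \frac{1 + 0}{v} = 1 \frac{1}{v} = \frac{1}{v}$)
$90 Z{\left(E{\left(-2,3 \right)} \right)} + 316 = \frac{90}{-5} + 316 = 90 \left(- \frac{1}{5}\right) + 316 = -18 + 316 = 298$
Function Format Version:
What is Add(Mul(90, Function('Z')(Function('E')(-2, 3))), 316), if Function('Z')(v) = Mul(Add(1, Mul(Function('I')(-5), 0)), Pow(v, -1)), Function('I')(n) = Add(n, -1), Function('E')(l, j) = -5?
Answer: 298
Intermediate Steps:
Function('I')(n) = Add(-1, n)
Function('Z')(v) = Pow(v, -1) (Function('Z')(v) = Mul(Add(1, Mul(Add(-1, -5), 0)), Pow(v, -1)) = Mul(Add(1, Mul(-6, 0)), Pow(v, -1)) = Mul(Add(1, 0), Pow(v, -1)) = Mul(1, Pow(v, -1)) = Pow(v, -1))
Add(Mul(90, Function('Z')(Function('E')(-2, 3))), 316) = Add(Mul(90, Pow(-5, -1)), 316) = Add(Mul(90, Rational(-1, 5)), 316) = Add(-18, 316) = 298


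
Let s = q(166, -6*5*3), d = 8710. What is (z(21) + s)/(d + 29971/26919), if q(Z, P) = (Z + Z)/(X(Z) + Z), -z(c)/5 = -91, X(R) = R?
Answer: 12275064/234494461 ≈ 0.052347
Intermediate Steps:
z(c) = 455 (z(c) = -5*(-91) = 455)
q(Z, P) = 1 (q(Z, P) = (Z + Z)/(Z + Z) = (2*Z)/((2*Z)) = (2*Z)*(1/(2*Z)) = 1)
s = 1
(z(21) + s)/(d + 29971/26919) = (455 + 1)/(8710 + 29971/26919) = 456/(8710 + 29971*(1/26919)) = 456/(8710 + 29971/26919) = 456/(234494461/26919) = 456*(26919/234494461) = 12275064/234494461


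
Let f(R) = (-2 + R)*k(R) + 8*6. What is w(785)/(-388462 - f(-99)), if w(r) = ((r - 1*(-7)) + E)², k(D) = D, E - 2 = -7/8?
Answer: -40259025/25504576 ≈ -1.5785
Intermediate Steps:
E = 9/8 (E = 2 - 7/8 = 9/8 ≈ 1.1250)
w(r) = (65/8 + r)² (w(r) = ((r - 1*(-7)) + 9/8)² = ((r + 7) + 9/8)² = ((7 + r) + 9/8)² = (65/8 + r)²)
f(R) = 48 + R*(-2 + R) (f(R) = (-2 + R)*R + 8*6 = R*(-2 + R) + 48 = 48 + R*(-2 + R))
w(785)/(-388462 - f(-99)) = ((65 + 8*785)²/64)/(-388462 - (48 + (-99)² - 2*(-99))) = ((65 + 6280)²/64)/(-388462 - (48 + 9801 + 198)) = ((1/64)*6345²)/(-388462 - 1*10047) = ((1/64)*40259025)/(-388462 - 10047) = (40259025/64)/(-398509) = (40259025/64)*(-1/398509) = -40259025/25504576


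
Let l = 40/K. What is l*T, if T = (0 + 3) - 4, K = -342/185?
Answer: 3700/171 ≈ 21.637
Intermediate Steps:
K = -342/185 (K = -342*1/185 = -342/185 ≈ -1.8486)
l = -3700/171 (l = 40/(-342/185) = 40*(-185/342) = -3700/171 ≈ -21.637)
T = -1 (T = 3 - 4 = -1)
l*T = -3700/171*(-1) = 3700/171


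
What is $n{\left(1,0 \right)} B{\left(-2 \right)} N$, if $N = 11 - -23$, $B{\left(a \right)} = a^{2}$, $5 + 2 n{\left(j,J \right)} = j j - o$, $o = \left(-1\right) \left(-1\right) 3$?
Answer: $-476$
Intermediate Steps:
$o = 3$ ($o = 1 \cdot 3 = 3$)
$n{\left(j,J \right)} = -4 + \frac{j^{2}}{2}$ ($n{\left(j,J \right)} = - \frac{5}{2} + \frac{j j - 3}{2} = - \frac{5}{2} + \frac{j^{2} - 3}{2} = - \frac{5}{2} + \frac{-3 + j^{2}}{2} = - \frac{5}{2} + \left(- \frac{3}{2} + \frac{j^{2}}{2}\right) = -4 + \frac{j^{2}}{2}$)
$N = 34$ ($N = 11 + 23 = 34$)
$n{\left(1,0 \right)} B{\left(-2 \right)} N = \left(-4 + \frac{1^{2}}{2}\right) \left(-2\right)^{2} \cdot 34 = \left(-4 + \frac{1}{2} \cdot 1\right) 4 \cdot 34 = \left(-4 + \frac{1}{2}\right) 4 \cdot 34 = \left(- \frac{7}{2}\right) 4 \cdot 34 = \left(-14\right) 34 = -476$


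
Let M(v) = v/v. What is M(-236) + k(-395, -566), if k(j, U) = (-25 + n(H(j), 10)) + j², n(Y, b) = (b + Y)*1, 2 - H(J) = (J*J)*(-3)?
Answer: 624088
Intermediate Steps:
H(J) = 2 + 3*J² (H(J) = 2 - J*J*(-3) = 2 - J²*(-3) = 2 - (-3)*J² = 2 + 3*J²)
M(v) = 1
n(Y, b) = Y + b (n(Y, b) = (Y + b)*1 = Y + b)
k(j, U) = -13 + 4*j² (k(j, U) = (-25 + ((2 + 3*j²) + 10)) + j² = (-25 + (12 + 3*j²)) + j² = (-13 + 3*j²) + j² = -13 + 4*j²)
M(-236) + k(-395, -566) = 1 + (-13 + 4*(-395)²) = 1 + (-13 + 4*156025) = 1 + (-13 + 624100) = 1 + 624087 = 624088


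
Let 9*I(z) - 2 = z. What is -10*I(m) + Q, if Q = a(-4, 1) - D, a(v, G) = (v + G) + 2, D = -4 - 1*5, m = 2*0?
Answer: 52/9 ≈ 5.7778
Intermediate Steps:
m = 0
I(z) = 2/9 + z/9
D = -9 (D = -4 - 5 = -9)
a(v, G) = 2 + G + v (a(v, G) = (G + v) + 2 = 2 + G + v)
Q = 8 (Q = (2 + 1 - 4) - 1*(-9) = -1 + 9 = 8)
-10*I(m) + Q = -10*(2/9 + (1/9)*0) + 8 = -10*(2/9 + 0) + 8 = -10*2/9 + 8 = -20/9 + 8 = 52/9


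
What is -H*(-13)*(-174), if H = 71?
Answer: -160602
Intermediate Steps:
-H*(-13)*(-174) = -71*(-13)*(-174) = -(-923)*(-174) = -1*160602 = -160602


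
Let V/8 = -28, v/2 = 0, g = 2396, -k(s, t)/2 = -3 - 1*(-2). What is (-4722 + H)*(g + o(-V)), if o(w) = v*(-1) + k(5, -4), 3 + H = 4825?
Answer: 239800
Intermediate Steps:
k(s, t) = 2 (k(s, t) = -2*(-3 - 1*(-2)) = -2*(-3 + 2) = -2*(-1) = 2)
v = 0 (v = 2*0 = 0)
H = 4822 (H = -3 + 4825 = 4822)
V = -224 (V = 8*(-28) = -224)
o(w) = 2 (o(w) = 0*(-1) + 2 = 0 + 2 = 2)
(-4722 + H)*(g + o(-V)) = (-4722 + 4822)*(2396 + 2) = 100*2398 = 239800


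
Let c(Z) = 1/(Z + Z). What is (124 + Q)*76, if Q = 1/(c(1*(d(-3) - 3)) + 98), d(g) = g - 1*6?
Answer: 22157648/2351 ≈ 9424.8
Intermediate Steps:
d(g) = -6 + g (d(g) = g - 6 = -6 + g)
c(Z) = 1/(2*Z)
Q = 24/2351 (Q = 1/(1/(2*((1*((-6 - 3) - 3)))) + 98) = 1/(1/(2*((1*(-9 - 3)))) + 98) = 1/(1/(2*((1*(-12)))) + 98) = 1/((½)/(-12) + 98) = 1/((½)*(-1/12) + 98) = 1/(-1/24 + 98) = 1/(2351/24) = 24/2351 ≈ 0.010208)
(124 + Q)*76 = (124 + 24/2351)*76 = (291548/2351)*76 = 22157648/2351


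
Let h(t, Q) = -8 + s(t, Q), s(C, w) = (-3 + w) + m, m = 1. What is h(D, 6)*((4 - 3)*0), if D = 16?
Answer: 0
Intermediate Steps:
s(C, w) = -2 + w (s(C, w) = (-3 + w) + 1 = -2 + w)
h(t, Q) = -10 + Q (h(t, Q) = -8 + (-2 + Q) = -10 + Q)
h(D, 6)*((4 - 3)*0) = (-10 + 6)*((4 - 3)*0) = -4*0 = 0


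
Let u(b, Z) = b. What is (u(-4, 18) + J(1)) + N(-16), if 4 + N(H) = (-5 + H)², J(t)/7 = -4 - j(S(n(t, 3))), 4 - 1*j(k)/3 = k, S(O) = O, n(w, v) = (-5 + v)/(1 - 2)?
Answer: 363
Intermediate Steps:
n(w, v) = 5 - v (n(w, v) = (-5 + v)/(-1) = (-5 + v)*(-1) = 5 - v)
j(k) = 12 - 3*k
J(t) = -70 (J(t) = 7*(-4 - (12 - 3*(5 - 1*3))) = 7*(-4 - (12 - 3*(5 - 3))) = 7*(-4 - (12 - 3*2)) = 7*(-4 - (12 - 6)) = 7*(-4 - 1*6) = 7*(-4 - 6) = 7*(-10) = -70)
N(H) = -4 + (-5 + H)²
(u(-4, 18) + J(1)) + N(-16) = (-4 - 70) + (-4 + (-5 - 16)²) = -74 + (-4 + (-21)²) = -74 + (-4 + 441) = -74 + 437 = 363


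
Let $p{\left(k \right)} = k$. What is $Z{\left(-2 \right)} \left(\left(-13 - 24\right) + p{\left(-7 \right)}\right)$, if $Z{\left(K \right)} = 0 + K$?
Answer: $88$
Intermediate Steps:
$Z{\left(K \right)} = K$
$Z{\left(-2 \right)} \left(\left(-13 - 24\right) + p{\left(-7 \right)}\right) = - 2 \left(\left(-13 - 24\right) - 7\right) = - 2 \left(-37 - 7\right) = \left(-2\right) \left(-44\right) = 88$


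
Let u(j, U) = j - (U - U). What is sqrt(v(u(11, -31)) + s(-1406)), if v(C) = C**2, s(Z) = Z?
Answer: I*sqrt(1285) ≈ 35.847*I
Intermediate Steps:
u(j, U) = j (u(j, U) = j - 1*0 = j + 0 = j)
sqrt(v(u(11, -31)) + s(-1406)) = sqrt(11**2 - 1406) = sqrt(121 - 1406) = sqrt(-1285) = I*sqrt(1285)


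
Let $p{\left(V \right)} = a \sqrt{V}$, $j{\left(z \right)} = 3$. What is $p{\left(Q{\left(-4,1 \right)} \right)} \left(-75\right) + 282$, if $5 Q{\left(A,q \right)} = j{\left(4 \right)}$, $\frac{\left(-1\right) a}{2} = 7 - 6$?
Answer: $282 + 30 \sqrt{15} \approx 398.19$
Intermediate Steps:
$a = -2$ ($a = - 2 \left(7 - 6\right) = \left(-2\right) 1 = -2$)
$Q{\left(A,q \right)} = \frac{3}{5}$ ($Q{\left(A,q \right)} = \frac{1}{5} \cdot 3 = \frac{3}{5}$)
$p{\left(V \right)} = - 2 \sqrt{V}$
$p{\left(Q{\left(-4,1 \right)} \right)} \left(-75\right) + 282 = - 2 \sqrt{\frac{3}{5}} \left(-75\right) + 282 = - 2 \frac{\sqrt{15}}{5} \left(-75\right) + 282 = - \frac{2 \sqrt{15}}{5} \left(-75\right) + 282 = 30 \sqrt{15} + 282 = 282 + 30 \sqrt{15}$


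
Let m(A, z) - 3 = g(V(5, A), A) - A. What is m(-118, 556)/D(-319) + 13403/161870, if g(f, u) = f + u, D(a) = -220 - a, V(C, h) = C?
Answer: 2621857/16025130 ≈ 0.16361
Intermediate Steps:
m(A, z) = 8 (m(A, z) = 3 + ((5 + A) - A) = 3 + 5 = 8)
m(-118, 556)/D(-319) + 13403/161870 = 8/(-220 - 1*(-319)) + 13403/161870 = 8/(-220 + 319) + 13403*(1/161870) = 8/99 + 13403/161870 = 2621857/16025130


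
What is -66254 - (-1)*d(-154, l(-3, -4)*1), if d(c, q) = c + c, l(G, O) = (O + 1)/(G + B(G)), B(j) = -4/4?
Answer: -66562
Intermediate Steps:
B(j) = -1 (B(j) = -4*¼ = -1)
l(G, O) = (1 + O)/(-1 + G) (l(G, O) = (O + 1)/(G - 1) = (1 + O)/(-1 + G))
d(c, q) = 2*c
-66254 - (-1)*d(-154, l(-3, -4)*1) = -66254 - (-1)*2*(-154) = -66254 - (-1)*(-308) = -66254 - 1*308 = -66254 - 308 = -66562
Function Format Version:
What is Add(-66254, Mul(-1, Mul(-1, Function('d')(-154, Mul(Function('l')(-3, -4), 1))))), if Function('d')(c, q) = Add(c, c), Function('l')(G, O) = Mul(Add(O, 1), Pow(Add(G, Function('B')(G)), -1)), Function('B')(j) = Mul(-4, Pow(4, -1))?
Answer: -66562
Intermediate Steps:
Function('B')(j) = -1 (Function('B')(j) = Mul(-4, Rational(1, 4)) = -1)
Function('l')(G, O) = Mul(Pow(Add(-1, G), -1), Add(1, O)) (Function('l')(G, O) = Mul(Add(O, 1), Pow(Add(G, -1), -1)) = Mul(Add(1, O), Pow(Add(-1, G), -1)) = Mul(Pow(Add(-1, G), -1), Add(1, O)))
Function('d')(c, q) = Mul(2, c)
Add(-66254, Mul(-1, Mul(-1, Function('d')(-154, Mul(Function('l')(-3, -4), 1))))) = Add(-66254, Mul(-1, Mul(-1, Mul(2, -154)))) = Add(-66254, Mul(-1, Mul(-1, -308))) = Add(-66254, Mul(-1, 308)) = Add(-66254, -308) = -66562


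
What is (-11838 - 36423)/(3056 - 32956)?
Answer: 48261/29900 ≈ 1.6141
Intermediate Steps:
(-11838 - 36423)/(3056 - 32956) = -48261/(-29900) = -48261*(-1/29900) = 48261/29900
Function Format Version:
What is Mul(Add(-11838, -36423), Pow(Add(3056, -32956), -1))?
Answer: Rational(48261, 29900) ≈ 1.6141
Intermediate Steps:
Mul(Add(-11838, -36423), Pow(Add(3056, -32956), -1)) = Mul(-48261, Pow(-29900, -1)) = Mul(-48261, Rational(-1, 29900)) = Rational(48261, 29900)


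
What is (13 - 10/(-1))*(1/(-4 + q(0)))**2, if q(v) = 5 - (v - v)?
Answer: 23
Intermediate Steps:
q(v) = 5 (q(v) = 5 - 1*0 = 5 + 0 = 5)
(13 - 10/(-1))*(1/(-4 + q(0)))**2 = (13 - 10/(-1))*(1/(-4 + 5))**2 = (13 - 10*(-1))*(1/1)**2 = (13 + 10)*1**2 = 23*1 = 23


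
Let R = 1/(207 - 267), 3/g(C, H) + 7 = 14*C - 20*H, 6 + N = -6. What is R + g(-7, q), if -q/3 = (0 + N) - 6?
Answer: -91/4740 ≈ -0.019198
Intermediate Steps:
N = -12 (N = -6 - 6 = -12)
q = 54 (q = -3*((0 - 12) - 6) = -3*(-12 - 6) = -3*(-18) = 54)
g(C, H) = 3/(-7 - 20*H + 14*C) (g(C, H) = 3/(-7 + (14*C - 20*H)) = 3/(-7 + (-20*H + 14*C)) = 3/(-7 - 20*H + 14*C))
R = -1/60 (R = 1/(-60) = -1/60 ≈ -0.016667)
R + g(-7, q) = -1/60 + 3/(-7 - 20*54 + 14*(-7)) = -1/60 + 3/(-7 - 1080 - 98) = -1/60 + 3/(-1185) = -1/60 + 3*(-1/1185) = -1/60 - 1/395 = -91/4740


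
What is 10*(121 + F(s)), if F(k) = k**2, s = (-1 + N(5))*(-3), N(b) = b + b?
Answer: 8500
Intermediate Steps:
N(b) = 2*b
s = -27 (s = (-1 + 2*5)*(-3) = (-1 + 10)*(-3) = 9*(-3) = -27)
10*(121 + F(s)) = 10*(121 + (-27)**2) = 10*(121 + 729) = 10*850 = 8500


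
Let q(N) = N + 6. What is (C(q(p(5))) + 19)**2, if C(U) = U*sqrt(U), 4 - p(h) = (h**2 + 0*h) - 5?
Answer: (19 - 10*I*sqrt(10))**2 ≈ -639.0 - 1201.7*I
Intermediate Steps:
p(h) = 9 - h**2 (p(h) = 4 - ((h**2 + 0*h) - 5) = 4 - ((h**2 + 0) - 5) = 4 - (h**2 - 5) = 4 - (-5 + h**2) = 4 + (5 - h**2) = 9 - h**2)
q(N) = 6 + N
C(U) = U**(3/2)
(C(q(p(5))) + 19)**2 = ((6 + (9 - 1*5**2))**(3/2) + 19)**2 = ((6 + (9 - 1*25))**(3/2) + 19)**2 = ((6 + (9 - 25))**(3/2) + 19)**2 = ((6 - 16)**(3/2) + 19)**2 = ((-10)**(3/2) + 19)**2 = (-10*I*sqrt(10) + 19)**2 = (19 - 10*I*sqrt(10))**2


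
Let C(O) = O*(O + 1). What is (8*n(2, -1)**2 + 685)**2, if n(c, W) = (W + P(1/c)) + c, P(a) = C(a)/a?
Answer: 540225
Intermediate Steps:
C(O) = O*(1 + O)
P(a) = 1 + a (P(a) = (a*(1 + a))/a = 1 + a)
n(c, W) = 1 + W + c + 1/c (n(c, W) = (W + (1 + 1/c)) + c = (1 + W + 1/c) + c = 1 + W + c + 1/c)
(8*n(2, -1)**2 + 685)**2 = (8*(1 - 1 + 2 + 1/2)**2 + 685)**2 = (8*(5/2)**2 + 685)**2 = (8*(25/4) + 685)**2 = (50 + 685)**2 = 735**2 = 540225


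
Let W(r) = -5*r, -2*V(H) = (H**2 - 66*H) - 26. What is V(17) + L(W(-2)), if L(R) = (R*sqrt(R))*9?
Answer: 859/2 + 90*sqrt(10) ≈ 714.11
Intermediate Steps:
V(H) = 13 + 33*H - H**2/2 (V(H) = -((H**2 - 66*H) - 26)/2 = -(-26 + H**2 - 66*H)/2 = 13 + 33*H - H**2/2)
L(R) = 9*R**(3/2) (L(R) = R**(3/2)*9 = 9*R**(3/2))
V(17) + L(W(-2)) = (13 + 33*17 - 1/2*17**2) + 9*(-5*(-2))**(3/2) = (13 + 561 - 1/2*289) + 9*10**(3/2) = (13 + 561 - 289/2) + 9*(10*sqrt(10)) = 859/2 + 90*sqrt(10)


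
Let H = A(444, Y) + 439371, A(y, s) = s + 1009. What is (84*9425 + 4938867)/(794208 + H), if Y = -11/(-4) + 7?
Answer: 22922268/4938391 ≈ 4.6416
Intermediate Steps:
Y = 39/4 (Y = -11*(-1)/4 + 7 = -11*(-¼) + 7 = 11/4 + 7 = 39/4 ≈ 9.7500)
A(y, s) = 1009 + s
H = 1761559/4 (H = (1009 + 39/4) + 439371 = 4075/4 + 439371 = 1761559/4 ≈ 4.4039e+5)
(84*9425 + 4938867)/(794208 + H) = (84*9425 + 4938867)/(794208 + 1761559/4) = (791700 + 4938867)/(4938391/4) = 5730567*(4/4938391) = 22922268/4938391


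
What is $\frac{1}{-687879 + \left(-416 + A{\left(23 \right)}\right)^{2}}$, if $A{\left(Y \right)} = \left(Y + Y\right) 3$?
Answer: $- \frac{1}{610595} \approx -1.6377 \cdot 10^{-6}$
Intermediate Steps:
$A{\left(Y \right)} = 6 Y$ ($A{\left(Y \right)} = 2 Y 3 = 6 Y$)
$\frac{1}{-687879 + \left(-416 + A{\left(23 \right)}\right)^{2}} = \frac{1}{-687879 + \left(-416 + 6 \cdot 23\right)^{2}} = \frac{1}{-687879 + \left(-416 + 138\right)^{2}} = \frac{1}{-687879 + \left(-278\right)^{2}} = \frac{1}{-687879 + 77284} = \frac{1}{-610595} = - \frac{1}{610595}$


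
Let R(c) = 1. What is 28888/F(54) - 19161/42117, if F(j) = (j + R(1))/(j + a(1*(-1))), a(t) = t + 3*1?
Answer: 22710932107/772145 ≈ 29413.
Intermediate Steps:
a(t) = 3 + t (a(t) = t + 3 = 3 + t)
F(j) = (1 + j)/(2 + j) (F(j) = (j + 1)/(j + (3 + 1*(-1))) = (1 + j)/(j + (3 - 1)) = (1 + j)/(j + 2) = (1 + j)/(2 + j))
28888/F(54) - 19161/42117 = 28888/(((1 + 54)/(2 + 54))) - 19161/42117 = 28888/((55/56)) - 19161*1/42117 = 28888/(((1/56)*55)) - 6387/14039 = 28888/(55/56) - 6387/14039 = 28888*(56/55) - 6387/14039 = 1617728/55 - 6387/14039 = 22710932107/772145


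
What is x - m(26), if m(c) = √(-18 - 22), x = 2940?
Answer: 2940 - 2*I*√10 ≈ 2940.0 - 6.3246*I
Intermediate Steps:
m(c) = 2*I*√10 (m(c) = √(-40) = 2*I*√10)
x - m(26) = 2940 - 2*I*√10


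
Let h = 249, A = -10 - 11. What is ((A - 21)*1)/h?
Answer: -14/83 ≈ -0.16867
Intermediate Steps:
A = -21
((A - 21)*1)/h = ((-21 - 21)*1)/249 = -42*1*(1/249) = -42*1/249 = -14/83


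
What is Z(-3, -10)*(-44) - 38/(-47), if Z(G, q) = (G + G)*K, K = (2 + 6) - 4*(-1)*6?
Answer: 397094/47 ≈ 8448.8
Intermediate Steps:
K = 32 (K = 8 + 4*6 = 8 + 24 = 32)
Z(G, q) = 64*G (Z(G, q) = (G + G)*32 = (2*G)*32 = 64*G)
Z(-3, -10)*(-44) - 38/(-47) = (64*(-3))*(-44) - 38/(-47) = -192*(-44) - 38*(-1/47) = 8448 + 38/47 = 397094/47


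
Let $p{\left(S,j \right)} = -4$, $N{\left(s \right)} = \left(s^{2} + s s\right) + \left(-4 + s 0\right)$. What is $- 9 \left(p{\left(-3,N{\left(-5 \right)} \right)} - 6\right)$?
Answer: $90$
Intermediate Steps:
$N{\left(s \right)} = -4 + 2 s^{2}$ ($N{\left(s \right)} = \left(s^{2} + s^{2}\right) + \left(-4 + 0\right) = 2 s^{2} - 4 = -4 + 2 s^{2}$)
$- 9 \left(p{\left(-3,N{\left(-5 \right)} \right)} - 6\right) = - 9 \left(-4 - 6\right) = \left(-9\right) \left(-10\right) = 90$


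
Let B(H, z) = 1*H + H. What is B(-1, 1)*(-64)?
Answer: 128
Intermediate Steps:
B(H, z) = 2*H (B(H, z) = H + H = 2*H)
B(-1, 1)*(-64) = (2*(-1))*(-64) = -2*(-64) = 128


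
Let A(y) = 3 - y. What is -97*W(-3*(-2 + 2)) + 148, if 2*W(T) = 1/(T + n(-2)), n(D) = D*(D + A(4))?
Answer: 1679/12 ≈ 139.92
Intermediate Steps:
n(D) = D*(-1 + D) (n(D) = D*(D + (3 - 1*4)) = D*(D + (3 - 4)) = D*(D - 1) = D*(-1 + D))
W(T) = 1/(2*(6 + T)) (W(T) = 1/(2*(T - 2*(-1 - 2))) = 1/(2*(T - 2*(-3))) = 1/(2*(T + 6)) = 1/(2*(6 + T)))
-97*W(-3*(-2 + 2)) + 148 = -97/(2*(6 - 3*(-2 + 2))) + 148 = -97/(2*(6 - 3*0)) + 148 = -97/(2*(6 + 0)) + 148 = -97/(2*6) + 148 = -97*1/12 + 148 = -97/12 + 148 = 1679/12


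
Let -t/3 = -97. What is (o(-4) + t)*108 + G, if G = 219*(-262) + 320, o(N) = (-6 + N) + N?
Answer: -27142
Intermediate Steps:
t = 291 (t = -3*(-97) = 291)
o(N) = -6 + 2*N
G = -57058 (G = -57378 + 320 = -57058)
(o(-4) + t)*108 + G = ((-6 + 2*(-4)) + 291)*108 - 57058 = ((-6 - 8) + 291)*108 - 57058 = (-14 + 291)*108 - 57058 = 277*108 - 57058 = 29916 - 57058 = -27142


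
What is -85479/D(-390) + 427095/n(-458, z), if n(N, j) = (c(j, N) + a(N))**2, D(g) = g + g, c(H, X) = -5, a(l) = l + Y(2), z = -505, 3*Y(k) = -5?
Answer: 3523001603/31577585 ≈ 111.57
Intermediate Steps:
Y(k) = -5/3 (Y(k) = (1/3)*(-5) = -5/3)
a(l) = -5/3 + l (a(l) = l - 5/3 = -5/3 + l)
D(g) = 2*g
n(N, j) = (-20/3 + N)**2 (n(N, j) = (-5 + (-5/3 + N))**2 = (-20/3 + N)**2)
-85479/D(-390) + 427095/n(-458, z) = -85479/(2*(-390)) + 427095/(((-20 + 3*(-458))**2/9)) = -85479/(-780) + 427095/(((-20 - 1374)**2/9)) = -85479*(-1/780) + 427095/(((1/9)*(-1394)**2)) = 28493/260 + 427095/(((1/9)*1943236)) = 28493/260 + 427095/(1943236/9) = 28493/260 + 427095*(9/1943236) = 28493/260 + 3843855/1943236 = 3523001603/31577585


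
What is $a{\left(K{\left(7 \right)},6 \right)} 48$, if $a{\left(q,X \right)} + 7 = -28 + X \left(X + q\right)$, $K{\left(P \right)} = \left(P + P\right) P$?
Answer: $28272$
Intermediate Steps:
$K{\left(P \right)} = 2 P^{2}$ ($K{\left(P \right)} = 2 P P = 2 P^{2}$)
$a{\left(q,X \right)} = -35 + X \left(X + q\right)$ ($a{\left(q,X \right)} = -7 + \left(-28 + X \left(X + q\right)\right) = -35 + X \left(X + q\right)$)
$a{\left(K{\left(7 \right)},6 \right)} 48 = \left(-35 + 6^{2} + 6 \cdot 2 \cdot 7^{2}\right) 48 = \left(-35 + 36 + 6 \cdot 2 \cdot 49\right) 48 = \left(-35 + 36 + 6 \cdot 98\right) 48 = \left(-35 + 36 + 588\right) 48 = 589 \cdot 48 = 28272$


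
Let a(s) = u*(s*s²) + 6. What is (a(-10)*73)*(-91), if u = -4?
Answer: -26611858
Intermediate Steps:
a(s) = 6 - 4*s³ (a(s) = -4*s*s² + 6 = -4*s³ + 6 = 6 - 4*s³)
(a(-10)*73)*(-91) = ((6 - 4*(-10)³)*73)*(-91) = ((6 - 4*(-1000))*73)*(-91) = ((6 + 4000)*73)*(-91) = (4006*73)*(-91) = 292438*(-91) = -26611858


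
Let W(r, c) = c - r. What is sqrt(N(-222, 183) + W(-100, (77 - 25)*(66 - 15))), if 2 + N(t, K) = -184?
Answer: sqrt(2566) ≈ 50.656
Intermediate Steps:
N(t, K) = -186 (N(t, K) = -2 - 184 = -186)
sqrt(N(-222, 183) + W(-100, (77 - 25)*(66 - 15))) = sqrt(-186 + ((77 - 25)*(66 - 15) - 1*(-100))) = sqrt(-186 + (52*51 + 100)) = sqrt(-186 + (2652 + 100)) = sqrt(-186 + 2752) = sqrt(2566)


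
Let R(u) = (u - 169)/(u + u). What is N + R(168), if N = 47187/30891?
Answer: 753521/494256 ≈ 1.5246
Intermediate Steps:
R(u) = (-169 + u)/(2*u) (R(u) = (-169 + u)/((2*u)) = (-169 + u)*(1/(2*u)) = (-169 + u)/(2*u))
N = 2247/1471 (N = 47187*(1/30891) = 2247/1471 ≈ 1.5275)
N + R(168) = 2247/1471 + (½)*(-169 + 168)/168 = 2247/1471 + (½)*(1/168)*(-1) = 2247/1471 - 1/336 = 753521/494256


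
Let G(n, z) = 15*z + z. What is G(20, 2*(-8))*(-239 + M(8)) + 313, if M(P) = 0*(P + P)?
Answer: 61497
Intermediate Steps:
G(n, z) = 16*z
M(P) = 0 (M(P) = 0*(2*P) = 0)
G(20, 2*(-8))*(-239 + M(8)) + 313 = (16*(2*(-8)))*(-239 + 0) + 313 = (16*(-16))*(-239) + 313 = -256*(-239) + 313 = 61184 + 313 = 61497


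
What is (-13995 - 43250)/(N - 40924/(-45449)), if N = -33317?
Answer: 2601728005/1514183409 ≈ 1.7182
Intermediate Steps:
(-13995 - 43250)/(N - 40924/(-45449)) = (-13995 - 43250)/(-33317 - 40924/(-45449)) = -57245/(-33317 - 40924*(-1/45449)) = -57245/(-33317 + 40924/45449) = -57245/(-1514183409/45449) = -57245*(-45449/1514183409) = 2601728005/1514183409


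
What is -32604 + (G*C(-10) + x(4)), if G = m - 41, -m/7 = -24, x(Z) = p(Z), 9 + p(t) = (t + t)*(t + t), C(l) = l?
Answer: -33819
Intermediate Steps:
p(t) = -9 + 4*t² (p(t) = -9 + (t + t)*(t + t) = -9 + (2*t)*(2*t) = -9 + 4*t²)
x(Z) = -9 + 4*Z²
m = 168 (m = -7*(-24) = 168)
G = 127 (G = 168 - 41 = 127)
-32604 + (G*C(-10) + x(4)) = -32604 + (127*(-10) + (-9 + 4*4²)) = -32604 + (-1270 + (-9 + 4*16)) = -32604 + (-1270 + (-9 + 64)) = -32604 + (-1270 + 55) = -32604 - 1215 = -33819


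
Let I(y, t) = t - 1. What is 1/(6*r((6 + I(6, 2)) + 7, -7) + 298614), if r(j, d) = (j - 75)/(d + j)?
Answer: 7/2089932 ≈ 3.3494e-6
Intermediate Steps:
I(y, t) = -1 + t
r(j, d) = (-75 + j)/(d + j)
1/(6*r((6 + I(6, 2)) + 7, -7) + 298614) = 1/(6*((-75 + ((6 + (-1 + 2)) + 7))/(-7 + ((6 + (-1 + 2)) + 7))) + 298614) = 1/(6*((-75 + ((6 + 1) + 7))/(-7 + ((6 + 1) + 7))) + 298614) = 1/(6*((-75 + (7 + 7))/(-7 + (7 + 7))) + 298614) = 1/(6*((-75 + 14)/(-7 + 14)) + 298614) = 1/(6*(-61/7) + 298614) = 1/(-366/7 + 298614) = 1/(2089932/7) = 7/2089932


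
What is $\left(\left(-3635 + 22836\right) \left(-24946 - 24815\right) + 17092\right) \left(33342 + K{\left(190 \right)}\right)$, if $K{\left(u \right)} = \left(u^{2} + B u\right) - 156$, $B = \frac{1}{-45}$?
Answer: $- \frac{595753648300784}{9} \approx -6.6195 \cdot 10^{13}$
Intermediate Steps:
$B = - \frac{1}{45} \approx -0.022222$
$K{\left(u \right)} = -156 + u^{2} - \frac{u}{45}$ ($K{\left(u \right)} = \left(u^{2} - \frac{u}{45}\right) - 156 = -156 + u^{2} - \frac{u}{45}$)
$\left(\left(-3635 + 22836\right) \left(-24946 - 24815\right) + 17092\right) \left(33342 + K{\left(190 \right)}\right) = \left(\left(-3635 + 22836\right) \left(-24946 - 24815\right) + 17092\right) \left(33342 - \left(\frac{1442}{9} - 36100\right)\right) = \left(19201 \left(-49761\right) + 17092\right) \left(33342 - - \frac{323458}{9}\right) = \left(-955460961 + 17092\right) \left(33342 + \frac{323458}{9}\right) = \left(-955443869\right) \frac{623536}{9} = - \frac{595753648300784}{9}$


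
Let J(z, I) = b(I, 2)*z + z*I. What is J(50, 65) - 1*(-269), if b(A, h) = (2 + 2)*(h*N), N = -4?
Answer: 1919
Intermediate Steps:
b(A, h) = -16*h (b(A, h) = (2 + 2)*(h*(-4)) = 4*(-4*h) = -16*h)
J(z, I) = -32*z + I*z (J(z, I) = (-16*2)*z + z*I = -32*z + I*z)
J(50, 65) - 1*(-269) = 50*(-32 + 65) - 1*(-269) = 50*33 + 269 = 1650 + 269 = 1919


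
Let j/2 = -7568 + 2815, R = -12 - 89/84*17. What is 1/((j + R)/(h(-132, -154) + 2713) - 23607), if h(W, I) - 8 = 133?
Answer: -239736/5660248777 ≈ -4.2354e-5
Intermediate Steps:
h(W, I) = 141 (h(W, I) = 8 + 133 = 141)
R = -2521/84 (R = -12 - 89*1/84*17 = -12 - 89/84*17 = -12 - 1513/84 = -2521/84 ≈ -30.012)
j = -9506 (j = 2*(-7568 + 2815) = 2*(-4753) = -9506)
1/((j + R)/(h(-132, -154) + 2713) - 23607) = 1/((-9506 - 2521/84)/(141 + 2713) - 23607) = 1/(-801025/84/2854 - 23607) = 1/(-801025/84*1/2854 - 23607) = 1/(-801025/239736 - 23607) = 1/(-5660248777/239736) = -239736/5660248777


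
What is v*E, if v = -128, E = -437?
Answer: 55936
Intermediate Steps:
v*E = -128*(-437) = 55936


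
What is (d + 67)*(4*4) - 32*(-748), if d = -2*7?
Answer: 24784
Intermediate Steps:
d = -14
(d + 67)*(4*4) - 32*(-748) = (-14 + 67)*(4*4) - 32*(-748) = 53*16 - 1*(-23936) = 848 + 23936 = 24784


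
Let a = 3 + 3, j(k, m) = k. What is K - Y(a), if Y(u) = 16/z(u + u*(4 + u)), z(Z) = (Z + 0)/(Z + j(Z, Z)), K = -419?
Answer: -451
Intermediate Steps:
z(Z) = ½ (z(Z) = (Z + 0)/(Z + Z) = Z/((2*Z)) = Z*(1/(2*Z)) = ½)
a = 6
Y(u) = 32 (Y(u) = 16/(½) = 16*2 = 32)
K - Y(a) = -419 - 1*32 = -419 - 32 = -451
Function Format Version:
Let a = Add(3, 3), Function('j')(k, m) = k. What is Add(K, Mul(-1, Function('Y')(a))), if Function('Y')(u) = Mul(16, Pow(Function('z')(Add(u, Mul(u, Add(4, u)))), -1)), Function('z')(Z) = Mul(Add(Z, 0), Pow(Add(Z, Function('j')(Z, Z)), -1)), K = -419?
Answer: -451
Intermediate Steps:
Function('z')(Z) = Rational(1, 2) (Function('z')(Z) = Mul(Add(Z, 0), Pow(Add(Z, Z), -1)) = Mul(Z, Pow(Mul(2, Z), -1)) = Mul(Z, Mul(Rational(1, 2), Pow(Z, -1))) = Rational(1, 2))
a = 6
Function('Y')(u) = 32 (Function('Y')(u) = Mul(16, Pow(Rational(1, 2), -1)) = Mul(16, 2) = 32)
Add(K, Mul(-1, Function('Y')(a))) = Add(-419, Mul(-1, 32)) = Add(-419, -32) = -451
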